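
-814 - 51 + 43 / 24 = -20717/24 = -863.21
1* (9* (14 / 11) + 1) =137/11 = 12.45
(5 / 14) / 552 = 5/7728 = 0.00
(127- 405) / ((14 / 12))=-238.29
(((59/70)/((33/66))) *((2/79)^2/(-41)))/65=-236/582129275 = 0.00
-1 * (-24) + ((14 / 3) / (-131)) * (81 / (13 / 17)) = 20.23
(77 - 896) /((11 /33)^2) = -7371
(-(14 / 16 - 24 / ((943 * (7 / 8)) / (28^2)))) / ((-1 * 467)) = -0.05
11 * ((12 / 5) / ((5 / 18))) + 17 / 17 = 96.04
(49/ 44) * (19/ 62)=931/2728 = 0.34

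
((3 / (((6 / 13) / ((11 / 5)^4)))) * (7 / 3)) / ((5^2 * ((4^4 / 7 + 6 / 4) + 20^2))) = 9326317/287484375 = 0.03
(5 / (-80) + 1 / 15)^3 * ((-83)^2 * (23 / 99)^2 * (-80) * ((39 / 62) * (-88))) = 47375653/397742400 = 0.12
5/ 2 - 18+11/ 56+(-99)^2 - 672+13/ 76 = 9697155/1064 = 9113.87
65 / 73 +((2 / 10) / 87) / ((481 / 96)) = 4535761/5091385 = 0.89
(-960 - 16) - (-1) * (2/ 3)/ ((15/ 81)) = -4862/5 = -972.40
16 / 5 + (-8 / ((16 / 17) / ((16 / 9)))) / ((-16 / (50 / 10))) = 713/90 = 7.92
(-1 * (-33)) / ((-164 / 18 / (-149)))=539.67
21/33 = 7/11 = 0.64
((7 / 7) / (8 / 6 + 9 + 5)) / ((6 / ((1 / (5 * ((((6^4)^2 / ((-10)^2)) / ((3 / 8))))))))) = 5/103016448 = 0.00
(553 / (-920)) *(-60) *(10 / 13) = 8295/299 = 27.74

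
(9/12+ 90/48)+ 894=7173/8 = 896.62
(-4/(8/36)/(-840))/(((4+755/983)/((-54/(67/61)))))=-4857003/21982030 = -0.22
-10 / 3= -3.33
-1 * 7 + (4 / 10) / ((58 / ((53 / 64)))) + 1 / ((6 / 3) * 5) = -63979/9280 = -6.89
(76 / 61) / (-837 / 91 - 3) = -0.10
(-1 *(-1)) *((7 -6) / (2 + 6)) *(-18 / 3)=-3/4 = -0.75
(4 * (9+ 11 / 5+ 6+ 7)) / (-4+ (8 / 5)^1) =-121/3 = -40.33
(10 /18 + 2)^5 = 6436343/59049 = 109.00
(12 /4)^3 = 27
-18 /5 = -3.60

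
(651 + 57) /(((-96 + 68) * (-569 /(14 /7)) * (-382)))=-177/760753 = 0.00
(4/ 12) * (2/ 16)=1/24 = 0.04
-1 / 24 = -0.04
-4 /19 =-0.21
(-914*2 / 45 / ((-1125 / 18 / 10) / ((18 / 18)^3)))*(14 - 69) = -80432/225 = -357.48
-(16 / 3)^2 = -256/9 = -28.44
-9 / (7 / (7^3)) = -441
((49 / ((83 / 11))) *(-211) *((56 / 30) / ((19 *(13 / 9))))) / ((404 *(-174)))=796103/600474290 = 0.00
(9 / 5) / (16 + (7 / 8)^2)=576/5365 = 0.11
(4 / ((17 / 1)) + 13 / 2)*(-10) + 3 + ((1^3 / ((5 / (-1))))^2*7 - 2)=-28081/425 = -66.07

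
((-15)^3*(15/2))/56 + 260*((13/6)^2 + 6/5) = 1089191/1008 = 1080.55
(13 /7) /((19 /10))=130/133 = 0.98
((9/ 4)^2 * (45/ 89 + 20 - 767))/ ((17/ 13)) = -34979607/12104 = -2889.92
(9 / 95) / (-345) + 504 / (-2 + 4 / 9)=-324.00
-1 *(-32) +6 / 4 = 67/2 = 33.50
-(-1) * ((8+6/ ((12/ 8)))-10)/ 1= 2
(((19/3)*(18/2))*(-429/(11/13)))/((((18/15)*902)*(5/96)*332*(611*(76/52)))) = -3042/1759351 = 0.00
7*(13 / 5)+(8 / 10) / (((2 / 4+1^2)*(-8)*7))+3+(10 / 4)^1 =23.69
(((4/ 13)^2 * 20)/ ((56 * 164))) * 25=250/48503 = 0.01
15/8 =1.88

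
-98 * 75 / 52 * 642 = -1179675/13 = -90744.23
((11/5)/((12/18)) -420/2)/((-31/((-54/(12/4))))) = -18603/155 = -120.02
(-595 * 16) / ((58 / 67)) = -318920/29 = -10997.24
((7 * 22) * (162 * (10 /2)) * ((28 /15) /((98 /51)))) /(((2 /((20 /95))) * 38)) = 121176/361 = 335.67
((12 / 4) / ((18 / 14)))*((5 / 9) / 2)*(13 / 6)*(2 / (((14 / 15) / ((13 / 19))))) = 4225/2052 = 2.06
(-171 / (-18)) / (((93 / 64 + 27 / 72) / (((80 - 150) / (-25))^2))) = 119168/2925 = 40.74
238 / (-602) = -17/43 = -0.40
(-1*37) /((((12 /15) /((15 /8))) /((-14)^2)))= -16996.88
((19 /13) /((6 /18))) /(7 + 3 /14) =798/1313 = 0.61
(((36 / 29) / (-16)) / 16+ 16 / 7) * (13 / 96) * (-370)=-114.28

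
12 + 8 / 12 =38/3 = 12.67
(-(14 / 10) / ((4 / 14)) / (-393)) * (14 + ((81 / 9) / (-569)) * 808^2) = -28752269/223617 = -128.58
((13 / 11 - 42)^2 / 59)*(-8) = -1612808/7139 = -225.92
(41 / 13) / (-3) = -1.05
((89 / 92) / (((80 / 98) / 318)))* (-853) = -591469347/1840 = -321450.73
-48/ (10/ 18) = -432/5 = -86.40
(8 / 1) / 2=4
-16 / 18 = -8/9 = -0.89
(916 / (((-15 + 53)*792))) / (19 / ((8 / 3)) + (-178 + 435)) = 458/3974553 = 0.00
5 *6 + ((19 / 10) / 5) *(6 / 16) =12057/400 = 30.14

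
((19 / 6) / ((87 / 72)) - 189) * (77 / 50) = -83237/290 = -287.02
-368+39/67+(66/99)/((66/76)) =-2431991/6633 = -366.65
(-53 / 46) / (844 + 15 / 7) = -371/272458 = 0.00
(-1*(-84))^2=7056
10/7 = 1.43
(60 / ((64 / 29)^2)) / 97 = 12615/99328 = 0.13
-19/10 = -1.90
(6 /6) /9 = 1/9 = 0.11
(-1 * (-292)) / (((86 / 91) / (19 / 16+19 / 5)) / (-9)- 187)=-95420052/61114927 = -1.56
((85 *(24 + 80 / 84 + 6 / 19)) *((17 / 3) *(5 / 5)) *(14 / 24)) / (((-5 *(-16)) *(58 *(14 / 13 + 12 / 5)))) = 94695185/215180928 = 0.44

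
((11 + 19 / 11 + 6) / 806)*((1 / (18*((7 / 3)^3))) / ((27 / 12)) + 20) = 2119946/4561557 = 0.46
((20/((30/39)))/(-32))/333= -13/5328 = 0.00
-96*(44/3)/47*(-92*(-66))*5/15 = -2849792/47 = -60633.87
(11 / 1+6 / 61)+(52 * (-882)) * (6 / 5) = -16782839/305 = -55025.70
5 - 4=1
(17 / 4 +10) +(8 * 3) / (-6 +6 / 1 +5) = 381/20 = 19.05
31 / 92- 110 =-10089/92 = -109.66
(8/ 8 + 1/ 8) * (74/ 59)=333/236 = 1.41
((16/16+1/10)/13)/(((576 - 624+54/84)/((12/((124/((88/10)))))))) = -3388/2226575 = 0.00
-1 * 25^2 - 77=-702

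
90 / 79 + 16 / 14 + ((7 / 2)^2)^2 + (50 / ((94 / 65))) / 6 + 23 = 225943309/1247568 = 181.11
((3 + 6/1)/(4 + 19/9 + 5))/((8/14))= 567/400 = 1.42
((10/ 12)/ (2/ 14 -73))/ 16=-7/9792 = 0.00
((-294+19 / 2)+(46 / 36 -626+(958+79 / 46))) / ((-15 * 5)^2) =4181/465750 = 0.01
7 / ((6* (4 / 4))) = 1.17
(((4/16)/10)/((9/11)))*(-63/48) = -77/1920 = -0.04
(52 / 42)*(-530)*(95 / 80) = -65455/84 = -779.23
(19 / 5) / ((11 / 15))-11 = -5.82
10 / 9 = 1.11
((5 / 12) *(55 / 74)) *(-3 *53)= -49.24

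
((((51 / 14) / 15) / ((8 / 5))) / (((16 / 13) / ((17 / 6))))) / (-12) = -3757/129024 = -0.03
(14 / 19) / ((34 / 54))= 378/323 = 1.17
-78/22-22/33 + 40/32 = -391/132 = -2.96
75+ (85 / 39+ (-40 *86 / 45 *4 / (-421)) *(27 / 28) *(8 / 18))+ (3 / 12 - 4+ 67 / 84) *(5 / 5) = 2855640/38311 = 74.54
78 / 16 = 39/8 = 4.88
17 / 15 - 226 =-3373/15 = -224.87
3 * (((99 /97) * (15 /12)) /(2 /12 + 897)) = 4455/1044302 = 0.00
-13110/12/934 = -2185/1868 = -1.17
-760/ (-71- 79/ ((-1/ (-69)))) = 0.14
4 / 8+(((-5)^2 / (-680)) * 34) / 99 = 193/396 = 0.49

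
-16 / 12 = -4/3 = -1.33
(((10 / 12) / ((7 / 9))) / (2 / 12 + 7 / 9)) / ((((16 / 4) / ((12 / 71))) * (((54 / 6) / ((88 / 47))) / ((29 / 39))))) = 38280/5162339 = 0.01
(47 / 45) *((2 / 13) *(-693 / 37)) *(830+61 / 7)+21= -6020109/2405 = -2503.16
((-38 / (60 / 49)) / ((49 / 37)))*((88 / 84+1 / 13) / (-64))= 0.41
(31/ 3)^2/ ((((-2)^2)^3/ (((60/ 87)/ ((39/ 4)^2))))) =4805/396981 = 0.01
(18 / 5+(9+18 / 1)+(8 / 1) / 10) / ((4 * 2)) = 157/40 = 3.92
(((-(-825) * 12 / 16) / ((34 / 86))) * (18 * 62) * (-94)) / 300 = -18607347/34 = -547274.91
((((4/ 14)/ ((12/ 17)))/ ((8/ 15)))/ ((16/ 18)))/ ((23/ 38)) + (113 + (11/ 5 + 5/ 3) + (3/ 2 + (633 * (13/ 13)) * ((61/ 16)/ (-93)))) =449562227/4791360 = 93.83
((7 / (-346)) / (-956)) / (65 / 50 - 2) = -5/165388 = 0.00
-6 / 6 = -1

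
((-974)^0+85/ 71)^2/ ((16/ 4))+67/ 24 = 4.00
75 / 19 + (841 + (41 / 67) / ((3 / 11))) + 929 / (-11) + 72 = 35066450/42009 = 834.74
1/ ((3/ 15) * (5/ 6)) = 6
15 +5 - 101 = -81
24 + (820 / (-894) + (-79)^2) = 2800045/447 = 6264.08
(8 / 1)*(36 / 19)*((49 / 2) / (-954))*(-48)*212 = 75264/19 = 3961.26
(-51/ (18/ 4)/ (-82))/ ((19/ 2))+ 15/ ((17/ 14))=491348/39729 = 12.37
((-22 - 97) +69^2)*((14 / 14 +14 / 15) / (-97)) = -134618/1455 = -92.52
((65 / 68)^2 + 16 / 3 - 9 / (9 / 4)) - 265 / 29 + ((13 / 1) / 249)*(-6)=-240545531/33389904 = -7.20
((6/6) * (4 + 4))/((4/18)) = 36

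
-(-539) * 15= 8085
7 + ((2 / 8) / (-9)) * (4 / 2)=125/18 = 6.94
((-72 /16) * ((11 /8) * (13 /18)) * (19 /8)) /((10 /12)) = -8151/640 = -12.74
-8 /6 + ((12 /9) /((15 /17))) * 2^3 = 484/45 = 10.76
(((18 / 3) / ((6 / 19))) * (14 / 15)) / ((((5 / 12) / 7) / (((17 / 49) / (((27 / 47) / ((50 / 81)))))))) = 242896/2187 = 111.06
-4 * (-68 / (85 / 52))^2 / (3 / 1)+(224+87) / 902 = -156073187/67650 = -2307.07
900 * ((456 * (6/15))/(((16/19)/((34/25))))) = 1325592/5 = 265118.40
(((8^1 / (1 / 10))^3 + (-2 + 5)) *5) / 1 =2560015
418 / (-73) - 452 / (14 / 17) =-283392/511 = -554.58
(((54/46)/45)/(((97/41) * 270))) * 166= 3403/501975 = 0.01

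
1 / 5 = 0.20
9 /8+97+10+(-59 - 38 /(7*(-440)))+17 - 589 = -522.86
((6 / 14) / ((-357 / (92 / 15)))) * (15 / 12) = -23/2499 = -0.01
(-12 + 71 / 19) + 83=1420/19 = 74.74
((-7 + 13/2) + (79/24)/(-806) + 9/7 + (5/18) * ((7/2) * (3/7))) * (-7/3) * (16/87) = -162259/315549 = -0.51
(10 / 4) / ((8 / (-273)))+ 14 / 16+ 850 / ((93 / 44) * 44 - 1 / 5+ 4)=-146471/1936 = -75.66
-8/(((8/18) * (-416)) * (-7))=-9/1456 = -0.01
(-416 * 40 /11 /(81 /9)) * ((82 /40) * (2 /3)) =-68224/297 = -229.71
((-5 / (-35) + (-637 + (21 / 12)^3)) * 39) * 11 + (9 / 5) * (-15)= -121380915/448 = -270939.54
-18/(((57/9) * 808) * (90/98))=-147/38380 = 0.00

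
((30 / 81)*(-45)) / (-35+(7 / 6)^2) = 600/1211 = 0.50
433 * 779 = 337307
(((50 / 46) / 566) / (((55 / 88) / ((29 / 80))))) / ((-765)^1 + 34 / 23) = -29/19879052 = 0.00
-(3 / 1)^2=-9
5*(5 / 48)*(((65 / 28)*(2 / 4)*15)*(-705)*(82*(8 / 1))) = -234853125/56 = -4193805.80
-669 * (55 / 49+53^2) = -92118624/49 = -1879971.92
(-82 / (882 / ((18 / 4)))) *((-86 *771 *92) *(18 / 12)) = 187579674/49 = 3828156.61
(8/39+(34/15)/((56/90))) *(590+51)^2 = 863260981/546 = 1581064.07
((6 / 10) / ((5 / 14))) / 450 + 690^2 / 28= 223171924/13125 = 17003.58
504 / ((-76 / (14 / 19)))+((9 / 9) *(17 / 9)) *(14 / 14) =-9739/3249 = -3.00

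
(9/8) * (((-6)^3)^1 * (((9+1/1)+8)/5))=-4374/5 = -874.80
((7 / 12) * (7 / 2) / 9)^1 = 0.23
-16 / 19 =-0.84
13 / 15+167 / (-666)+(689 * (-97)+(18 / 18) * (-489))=-224180209/3330 = -67321.38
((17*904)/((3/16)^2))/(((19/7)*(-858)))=-13769728/73359 = -187.70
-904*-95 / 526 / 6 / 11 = 21470/8679 = 2.47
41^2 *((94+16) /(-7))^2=415104.08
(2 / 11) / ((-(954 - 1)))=-2/10483 = 0.00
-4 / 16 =-1/4 = -0.25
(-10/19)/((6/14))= -70/57 = -1.23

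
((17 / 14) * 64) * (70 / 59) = 5440/59 = 92.20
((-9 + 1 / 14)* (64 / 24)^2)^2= 16000000/3969 = 4031.24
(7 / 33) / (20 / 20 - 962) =-7/31713 = 0.00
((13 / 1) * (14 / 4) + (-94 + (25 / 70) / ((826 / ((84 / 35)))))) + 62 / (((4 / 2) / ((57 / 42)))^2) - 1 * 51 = -1640943/23128 = -70.95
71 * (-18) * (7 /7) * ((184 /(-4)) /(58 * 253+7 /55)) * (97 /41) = 313633980/33090157 = 9.48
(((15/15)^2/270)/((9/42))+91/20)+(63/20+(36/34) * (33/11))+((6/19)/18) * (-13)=10.67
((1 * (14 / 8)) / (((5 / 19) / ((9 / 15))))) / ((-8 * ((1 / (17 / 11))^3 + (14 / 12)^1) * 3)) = -1960287/16950800 = -0.12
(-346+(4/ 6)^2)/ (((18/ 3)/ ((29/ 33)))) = -45095/891 = -50.61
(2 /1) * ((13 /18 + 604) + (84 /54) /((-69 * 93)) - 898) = -33875371/57753 = -586.56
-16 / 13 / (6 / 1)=-0.21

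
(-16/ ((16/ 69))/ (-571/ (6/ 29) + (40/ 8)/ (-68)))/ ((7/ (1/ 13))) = 14076/51234911 = 0.00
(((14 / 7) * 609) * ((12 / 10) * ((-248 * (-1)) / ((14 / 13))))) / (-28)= -12020.91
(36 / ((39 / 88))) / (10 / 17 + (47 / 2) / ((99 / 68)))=444312/91507 = 4.86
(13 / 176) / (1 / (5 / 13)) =5/176 = 0.03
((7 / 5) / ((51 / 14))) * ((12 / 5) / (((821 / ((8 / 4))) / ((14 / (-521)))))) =-10976/181789925 = 0.00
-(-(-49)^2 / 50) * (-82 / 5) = -98441/125 = -787.53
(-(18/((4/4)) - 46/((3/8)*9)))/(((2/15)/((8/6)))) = -1180/27 = -43.70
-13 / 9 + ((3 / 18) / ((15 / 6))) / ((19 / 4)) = -1223/855 = -1.43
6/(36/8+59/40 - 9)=-240/121 = -1.98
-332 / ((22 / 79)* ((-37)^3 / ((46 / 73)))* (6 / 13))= 3921086/122023077 = 0.03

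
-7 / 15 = -0.47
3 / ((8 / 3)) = 9/8 = 1.12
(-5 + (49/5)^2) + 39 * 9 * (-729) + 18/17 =-255786.90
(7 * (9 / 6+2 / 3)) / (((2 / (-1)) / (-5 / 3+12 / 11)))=1729/396 = 4.37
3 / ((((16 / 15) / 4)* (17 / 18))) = 405/34 = 11.91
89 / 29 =3.07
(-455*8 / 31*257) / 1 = -30176.77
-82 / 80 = -41/40 = -1.02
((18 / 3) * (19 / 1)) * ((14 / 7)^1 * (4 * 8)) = 7296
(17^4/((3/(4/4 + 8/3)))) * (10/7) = 9187310/63 = 145830.32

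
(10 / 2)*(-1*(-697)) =3485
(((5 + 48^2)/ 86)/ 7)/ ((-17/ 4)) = -4618/5117 = -0.90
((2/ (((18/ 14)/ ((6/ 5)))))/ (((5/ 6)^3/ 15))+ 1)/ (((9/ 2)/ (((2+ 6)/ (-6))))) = -49384/3375 = -14.63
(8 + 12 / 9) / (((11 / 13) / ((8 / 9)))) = 2912/297 = 9.80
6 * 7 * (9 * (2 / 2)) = 378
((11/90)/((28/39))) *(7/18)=0.07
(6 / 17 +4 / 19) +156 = 50570/323 = 156.56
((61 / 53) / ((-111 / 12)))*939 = -229116/1961 = -116.84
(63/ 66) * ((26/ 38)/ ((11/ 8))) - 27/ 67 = 0.07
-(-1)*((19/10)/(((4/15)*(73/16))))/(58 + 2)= 19/730 = 0.03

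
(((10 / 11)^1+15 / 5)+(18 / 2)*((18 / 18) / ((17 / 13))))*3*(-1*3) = -18162/187 = -97.12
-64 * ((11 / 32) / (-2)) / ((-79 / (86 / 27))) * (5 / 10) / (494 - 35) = -473/979047 = 0.00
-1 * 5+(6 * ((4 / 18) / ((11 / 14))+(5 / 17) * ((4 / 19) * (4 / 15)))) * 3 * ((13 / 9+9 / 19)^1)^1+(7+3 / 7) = 54283195/4252941 = 12.76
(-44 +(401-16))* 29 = 9889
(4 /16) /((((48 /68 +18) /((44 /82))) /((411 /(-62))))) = -25619/538904 = -0.05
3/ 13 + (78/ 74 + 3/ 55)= 35433/26455 = 1.34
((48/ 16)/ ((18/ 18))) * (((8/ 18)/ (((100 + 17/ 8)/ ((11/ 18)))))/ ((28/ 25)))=1100/154413 = 0.01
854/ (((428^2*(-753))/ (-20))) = 2135/17242194 = 0.00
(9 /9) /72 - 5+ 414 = 29449/72 = 409.01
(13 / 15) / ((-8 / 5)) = -13/24 = -0.54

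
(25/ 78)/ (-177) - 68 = -938833/13806 = -68.00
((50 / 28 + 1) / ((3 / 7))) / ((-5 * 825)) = -13/8250 = 0.00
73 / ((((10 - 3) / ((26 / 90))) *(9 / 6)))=2.01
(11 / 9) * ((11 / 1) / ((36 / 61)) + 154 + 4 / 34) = 1162997/5508 = 211.15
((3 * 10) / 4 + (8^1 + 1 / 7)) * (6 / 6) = 219/14 = 15.64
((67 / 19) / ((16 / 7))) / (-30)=-469/9120 = -0.05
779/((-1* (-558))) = 779/558 = 1.40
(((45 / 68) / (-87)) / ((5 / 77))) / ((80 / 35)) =-1617/31552 = -0.05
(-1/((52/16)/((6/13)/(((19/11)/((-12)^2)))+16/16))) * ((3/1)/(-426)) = 19502/227981 = 0.09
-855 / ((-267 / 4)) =1140/89 = 12.81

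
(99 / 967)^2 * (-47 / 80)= -460647/74807120 = -0.01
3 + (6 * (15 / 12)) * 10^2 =753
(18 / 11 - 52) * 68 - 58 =-38310/11 = -3482.73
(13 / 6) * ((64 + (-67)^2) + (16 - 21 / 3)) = 29653/3 = 9884.33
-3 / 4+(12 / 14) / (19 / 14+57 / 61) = -2943/7828 = -0.38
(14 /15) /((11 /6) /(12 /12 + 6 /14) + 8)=56/557 = 0.10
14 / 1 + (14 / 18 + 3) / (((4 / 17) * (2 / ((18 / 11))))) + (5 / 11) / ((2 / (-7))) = 281/11 = 25.55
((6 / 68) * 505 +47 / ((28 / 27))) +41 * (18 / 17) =63447/476 = 133.29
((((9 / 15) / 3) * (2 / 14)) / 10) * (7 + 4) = 11/350 = 0.03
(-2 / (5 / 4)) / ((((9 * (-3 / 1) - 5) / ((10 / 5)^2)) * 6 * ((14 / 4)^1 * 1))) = 0.01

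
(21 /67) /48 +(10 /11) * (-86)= -921843/11792 = -78.18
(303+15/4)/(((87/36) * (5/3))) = 11043/145 = 76.16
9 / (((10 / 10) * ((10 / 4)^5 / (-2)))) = -576/3125 = -0.18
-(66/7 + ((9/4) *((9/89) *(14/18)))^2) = -9.46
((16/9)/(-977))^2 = 256/77316849 = 0.00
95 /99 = 0.96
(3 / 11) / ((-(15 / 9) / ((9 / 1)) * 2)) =-81/110 = -0.74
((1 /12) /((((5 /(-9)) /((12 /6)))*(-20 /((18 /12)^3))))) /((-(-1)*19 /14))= 567/15200 = 0.04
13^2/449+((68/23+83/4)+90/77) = 80318629/3180716 = 25.25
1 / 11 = 0.09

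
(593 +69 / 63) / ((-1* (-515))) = 12476/10815 = 1.15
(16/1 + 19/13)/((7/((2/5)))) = 1.00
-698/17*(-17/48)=349/24 = 14.54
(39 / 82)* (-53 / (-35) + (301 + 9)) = 148.16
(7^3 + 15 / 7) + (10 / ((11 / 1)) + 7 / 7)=26723/77 = 347.05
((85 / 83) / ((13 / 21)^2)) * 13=37485/1079 = 34.74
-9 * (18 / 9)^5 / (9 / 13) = -416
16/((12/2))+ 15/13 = 149/39 = 3.82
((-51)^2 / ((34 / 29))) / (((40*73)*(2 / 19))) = 84303/11680 = 7.22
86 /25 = 3.44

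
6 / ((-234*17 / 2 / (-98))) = 196/663 = 0.30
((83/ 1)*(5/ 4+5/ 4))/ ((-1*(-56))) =415/112 = 3.71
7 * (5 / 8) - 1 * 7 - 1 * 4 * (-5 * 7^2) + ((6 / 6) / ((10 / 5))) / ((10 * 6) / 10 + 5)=86013/88 = 977.42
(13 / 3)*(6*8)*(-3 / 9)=-208/3 = -69.33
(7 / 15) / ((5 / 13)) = 91/75 = 1.21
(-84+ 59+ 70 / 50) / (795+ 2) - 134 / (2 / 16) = -4272038/3985 = -1072.03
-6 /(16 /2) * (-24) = 18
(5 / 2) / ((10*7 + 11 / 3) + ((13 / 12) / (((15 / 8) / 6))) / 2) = 25/754 = 0.03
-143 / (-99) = 13/9 = 1.44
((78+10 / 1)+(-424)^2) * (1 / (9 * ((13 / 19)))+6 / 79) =396240392/9243 = 42869.24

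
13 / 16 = 0.81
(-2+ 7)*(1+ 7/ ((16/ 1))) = 115/16 = 7.19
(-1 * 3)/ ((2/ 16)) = -24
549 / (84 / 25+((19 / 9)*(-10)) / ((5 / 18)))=-13725/1816 = -7.56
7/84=1/12 = 0.08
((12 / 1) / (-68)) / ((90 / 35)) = -0.07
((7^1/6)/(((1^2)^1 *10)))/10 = 7/600 = 0.01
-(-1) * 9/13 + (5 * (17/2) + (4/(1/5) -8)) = 55.19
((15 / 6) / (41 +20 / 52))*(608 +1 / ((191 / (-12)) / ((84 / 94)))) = 88684570/2414813 = 36.73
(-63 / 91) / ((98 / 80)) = -360/637 = -0.57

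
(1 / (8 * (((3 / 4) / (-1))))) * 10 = -5/3 = -1.67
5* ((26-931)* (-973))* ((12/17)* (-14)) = -739674600/17 = -43510270.59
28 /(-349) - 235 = -82043/349 = -235.08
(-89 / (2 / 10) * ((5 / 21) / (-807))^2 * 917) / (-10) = 291475/82057374 = 0.00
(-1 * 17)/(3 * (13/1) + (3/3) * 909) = -17/948 = -0.02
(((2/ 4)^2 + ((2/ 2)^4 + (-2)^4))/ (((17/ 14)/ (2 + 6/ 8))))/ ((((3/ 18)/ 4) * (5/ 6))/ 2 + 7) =191268/34357 = 5.57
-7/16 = -0.44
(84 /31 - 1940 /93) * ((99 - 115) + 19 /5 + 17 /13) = 398368/2015 = 197.70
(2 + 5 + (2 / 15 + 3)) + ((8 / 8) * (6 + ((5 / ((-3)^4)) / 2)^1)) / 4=37717/3240 = 11.64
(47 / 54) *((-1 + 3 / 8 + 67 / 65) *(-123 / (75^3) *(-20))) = 406597/197437500 = 0.00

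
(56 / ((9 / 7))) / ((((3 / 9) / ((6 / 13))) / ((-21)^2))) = 345744/13 = 26595.69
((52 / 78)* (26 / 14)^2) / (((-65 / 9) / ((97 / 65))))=-582/1225 = -0.48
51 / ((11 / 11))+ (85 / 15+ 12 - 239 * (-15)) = 10961/3 = 3653.67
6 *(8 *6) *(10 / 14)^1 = 1440/7 = 205.71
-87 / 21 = -29/7 = -4.14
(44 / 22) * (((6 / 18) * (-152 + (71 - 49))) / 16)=-65/12 = -5.42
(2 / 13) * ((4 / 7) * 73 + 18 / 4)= 647/91 = 7.11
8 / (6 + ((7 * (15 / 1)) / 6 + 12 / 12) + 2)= 16/53 = 0.30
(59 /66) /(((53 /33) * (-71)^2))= 59/534346 = 0.00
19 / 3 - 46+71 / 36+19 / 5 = -6101/180 = -33.89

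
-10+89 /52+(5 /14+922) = 914.07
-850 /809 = -1.05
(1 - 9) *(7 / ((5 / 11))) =-616/5 = -123.20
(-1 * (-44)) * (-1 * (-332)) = 14608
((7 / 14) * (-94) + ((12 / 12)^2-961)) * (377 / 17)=-379639/17 = -22331.71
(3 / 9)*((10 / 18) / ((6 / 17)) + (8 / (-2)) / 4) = 0.19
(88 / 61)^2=7744/3721 = 2.08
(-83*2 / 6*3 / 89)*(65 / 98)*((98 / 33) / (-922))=5395/2707914 = 0.00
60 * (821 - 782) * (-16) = -37440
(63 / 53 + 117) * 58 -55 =360397/53 = 6799.94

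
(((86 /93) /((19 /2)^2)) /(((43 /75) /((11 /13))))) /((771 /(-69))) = -50600/37389131 = 0.00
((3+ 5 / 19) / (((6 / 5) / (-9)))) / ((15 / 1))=-31/19 = -1.63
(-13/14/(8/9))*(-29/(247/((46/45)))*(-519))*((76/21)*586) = -33809563/245 = -137998.22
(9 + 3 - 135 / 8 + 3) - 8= -79/8 = -9.88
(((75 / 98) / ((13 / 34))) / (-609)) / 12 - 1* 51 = -79138757/1551732 = -51.00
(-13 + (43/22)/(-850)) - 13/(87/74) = -39142841/1626900 = -24.06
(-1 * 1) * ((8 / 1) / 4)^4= -16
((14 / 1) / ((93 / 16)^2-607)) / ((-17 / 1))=3584/2494631 = 0.00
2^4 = 16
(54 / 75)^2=324/625 = 0.52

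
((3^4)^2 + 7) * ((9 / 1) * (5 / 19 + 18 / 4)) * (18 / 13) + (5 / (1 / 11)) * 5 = 96361373/247 = 390127.02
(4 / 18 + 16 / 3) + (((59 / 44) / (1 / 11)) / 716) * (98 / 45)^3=188178791/32622750 = 5.77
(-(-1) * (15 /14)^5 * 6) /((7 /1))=2278125/1882384 = 1.21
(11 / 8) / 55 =1/40 = 0.02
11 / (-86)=-11/86 = -0.13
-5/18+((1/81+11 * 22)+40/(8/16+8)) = 678697/2754 = 246.44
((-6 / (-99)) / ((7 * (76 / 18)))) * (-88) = -24/133 = -0.18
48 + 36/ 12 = 51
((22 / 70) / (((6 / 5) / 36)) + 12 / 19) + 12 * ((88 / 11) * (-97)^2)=120135450/133 = 903274.06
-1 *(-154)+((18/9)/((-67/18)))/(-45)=51594/335 = 154.01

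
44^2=1936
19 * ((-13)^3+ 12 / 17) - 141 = -711800/17 = -41870.59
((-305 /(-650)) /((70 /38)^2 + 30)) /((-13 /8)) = -88084/10186475 = -0.01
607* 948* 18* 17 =176083416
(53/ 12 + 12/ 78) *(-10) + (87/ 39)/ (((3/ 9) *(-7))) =-25477/546 = -46.66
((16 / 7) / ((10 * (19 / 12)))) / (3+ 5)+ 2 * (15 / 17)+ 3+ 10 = 167119/11305 = 14.78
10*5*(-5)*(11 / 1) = -2750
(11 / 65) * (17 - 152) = -297/13 = -22.85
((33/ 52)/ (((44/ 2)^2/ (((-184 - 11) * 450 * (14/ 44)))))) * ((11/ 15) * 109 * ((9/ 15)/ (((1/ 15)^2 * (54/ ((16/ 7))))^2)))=-12262500/77 = -159253.25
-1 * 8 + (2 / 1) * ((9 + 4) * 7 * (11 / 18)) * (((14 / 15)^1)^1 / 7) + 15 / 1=2947/135 = 21.83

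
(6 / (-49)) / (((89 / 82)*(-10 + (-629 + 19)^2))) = -82/270447415 = 0.00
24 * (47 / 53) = 1128/53 = 21.28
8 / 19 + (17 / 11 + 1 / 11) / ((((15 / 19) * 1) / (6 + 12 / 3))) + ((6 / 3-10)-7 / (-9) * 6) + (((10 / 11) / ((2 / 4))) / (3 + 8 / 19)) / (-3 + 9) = 17.90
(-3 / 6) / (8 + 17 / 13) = -13/242 = -0.05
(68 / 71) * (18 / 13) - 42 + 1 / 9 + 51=86702/8307 = 10.44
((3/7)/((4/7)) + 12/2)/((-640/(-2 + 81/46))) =297/117760 = 0.00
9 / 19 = 0.47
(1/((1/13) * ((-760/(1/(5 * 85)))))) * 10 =-13/32300 = 0.00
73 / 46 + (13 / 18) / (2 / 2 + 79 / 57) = 35465/18768 = 1.89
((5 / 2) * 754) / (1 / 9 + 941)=3393/1694 = 2.00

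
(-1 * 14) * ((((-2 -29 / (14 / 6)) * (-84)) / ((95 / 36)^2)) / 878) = -10995264/3961975 = -2.78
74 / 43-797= -34197/43 = -795.28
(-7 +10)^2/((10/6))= 5.40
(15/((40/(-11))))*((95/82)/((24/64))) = -1045/82 = -12.74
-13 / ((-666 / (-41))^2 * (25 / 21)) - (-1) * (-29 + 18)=-40812271/3696300 = -11.04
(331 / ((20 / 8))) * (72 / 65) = 47664/325 = 146.66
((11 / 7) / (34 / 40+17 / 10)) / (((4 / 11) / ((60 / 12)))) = 3025/357 = 8.47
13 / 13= 1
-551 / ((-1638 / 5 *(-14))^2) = -13775/525876624 = 0.00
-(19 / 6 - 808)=4829/6 = 804.83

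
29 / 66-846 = -845.56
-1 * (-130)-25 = 105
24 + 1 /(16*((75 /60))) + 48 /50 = 2501/100 = 25.01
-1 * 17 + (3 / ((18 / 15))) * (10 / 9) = -128/9 = -14.22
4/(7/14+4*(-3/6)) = -8/3 = -2.67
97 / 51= 1.90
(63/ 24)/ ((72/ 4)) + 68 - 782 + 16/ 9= -102539/144 = -712.08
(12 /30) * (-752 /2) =-150.40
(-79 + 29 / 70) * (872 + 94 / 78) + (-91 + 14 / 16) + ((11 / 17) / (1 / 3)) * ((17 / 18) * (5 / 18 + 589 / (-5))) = -967735517/14040 = -68927.03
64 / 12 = 5.33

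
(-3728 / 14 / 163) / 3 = -1864/3423 = -0.54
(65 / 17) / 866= 65/14722 = 0.00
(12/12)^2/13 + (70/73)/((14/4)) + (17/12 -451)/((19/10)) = -25561313/108186 = -236.27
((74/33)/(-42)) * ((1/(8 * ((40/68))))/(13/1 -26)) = 629/720720 = 0.00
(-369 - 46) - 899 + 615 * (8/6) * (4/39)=-47966/39 = -1229.90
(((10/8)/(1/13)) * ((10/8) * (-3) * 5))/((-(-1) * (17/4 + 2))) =-195/4 = -48.75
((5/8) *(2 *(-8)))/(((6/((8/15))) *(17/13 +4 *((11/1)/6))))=-104/1011 = -0.10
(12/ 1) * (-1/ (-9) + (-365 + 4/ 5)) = -65536/15 = -4369.07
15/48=5/16 = 0.31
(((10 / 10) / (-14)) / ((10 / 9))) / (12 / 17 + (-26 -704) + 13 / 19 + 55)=2907/30460640 = 0.00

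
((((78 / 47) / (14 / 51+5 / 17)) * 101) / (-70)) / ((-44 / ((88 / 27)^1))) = 44642/143115 = 0.31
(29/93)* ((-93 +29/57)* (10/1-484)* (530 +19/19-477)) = 434813472/589 = 738223.21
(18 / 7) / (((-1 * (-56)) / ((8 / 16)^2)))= 9/784 = 0.01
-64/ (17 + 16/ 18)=-576/161 = -3.58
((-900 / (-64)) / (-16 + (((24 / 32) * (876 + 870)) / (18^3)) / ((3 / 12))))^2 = 36905625/42562576 = 0.87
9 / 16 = 0.56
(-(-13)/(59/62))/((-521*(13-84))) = 806/2182469 = 0.00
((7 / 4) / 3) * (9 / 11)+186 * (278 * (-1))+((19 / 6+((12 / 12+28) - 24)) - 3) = -6824711/132 = -51702.36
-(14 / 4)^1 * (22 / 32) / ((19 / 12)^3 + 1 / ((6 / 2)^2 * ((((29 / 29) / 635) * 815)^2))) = -110473902/185333539 = -0.60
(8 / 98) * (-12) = -48/49 = -0.98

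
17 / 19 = 0.89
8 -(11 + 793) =-796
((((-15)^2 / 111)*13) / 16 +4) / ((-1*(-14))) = 3343/8288 = 0.40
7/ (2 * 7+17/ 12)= 0.45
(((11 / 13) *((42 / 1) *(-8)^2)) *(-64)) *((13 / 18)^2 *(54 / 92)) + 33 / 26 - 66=-26689333/598 = -44630.99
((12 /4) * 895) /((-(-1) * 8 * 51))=895/136 = 6.58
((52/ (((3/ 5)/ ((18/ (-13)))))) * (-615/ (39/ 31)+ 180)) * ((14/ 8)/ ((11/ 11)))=843150/13 = 64857.69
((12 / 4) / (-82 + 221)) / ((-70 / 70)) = -3/139 = -0.02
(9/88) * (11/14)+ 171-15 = 17481/112 = 156.08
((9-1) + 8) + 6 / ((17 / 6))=308/17 = 18.12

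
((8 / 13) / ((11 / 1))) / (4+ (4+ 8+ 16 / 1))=1/572 = 0.00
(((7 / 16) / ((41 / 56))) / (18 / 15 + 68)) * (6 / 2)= 735/28372 = 0.03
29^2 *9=7569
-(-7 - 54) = 61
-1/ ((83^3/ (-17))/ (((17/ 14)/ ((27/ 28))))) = 578/15438249 = 0.00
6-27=-21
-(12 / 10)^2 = -36/25 = -1.44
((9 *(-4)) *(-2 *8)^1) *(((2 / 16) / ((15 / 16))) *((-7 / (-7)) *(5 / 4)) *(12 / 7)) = 1152/7 = 164.57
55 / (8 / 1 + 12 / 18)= 6.35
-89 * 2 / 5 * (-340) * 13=157352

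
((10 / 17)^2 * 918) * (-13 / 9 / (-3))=2600/17 = 152.94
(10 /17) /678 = 5/5763 = 0.00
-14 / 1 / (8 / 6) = -21/2 = -10.50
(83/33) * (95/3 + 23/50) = 399977/4950 = 80.80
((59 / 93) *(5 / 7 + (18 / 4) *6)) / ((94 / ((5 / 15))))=5723/91791 = 0.06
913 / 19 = 48.05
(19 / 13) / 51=0.03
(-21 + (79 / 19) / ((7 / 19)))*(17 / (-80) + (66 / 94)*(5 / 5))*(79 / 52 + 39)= -9420397/48880 = -192.72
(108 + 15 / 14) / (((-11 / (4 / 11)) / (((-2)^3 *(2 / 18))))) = 8144/2541 = 3.21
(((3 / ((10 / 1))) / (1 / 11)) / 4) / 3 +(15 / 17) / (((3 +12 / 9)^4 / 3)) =5486707/19421480 = 0.28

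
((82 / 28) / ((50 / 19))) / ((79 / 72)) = 14022/13825 = 1.01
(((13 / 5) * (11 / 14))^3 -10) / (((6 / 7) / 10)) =-505793/29400 = -17.20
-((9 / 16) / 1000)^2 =-81/256000000 = 0.00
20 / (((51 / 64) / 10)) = 12800/51 = 250.98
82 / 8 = 41/4 = 10.25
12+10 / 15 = 38/3 = 12.67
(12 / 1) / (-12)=-1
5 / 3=1.67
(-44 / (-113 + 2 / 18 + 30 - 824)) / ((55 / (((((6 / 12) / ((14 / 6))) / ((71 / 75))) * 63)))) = 3645/289751 = 0.01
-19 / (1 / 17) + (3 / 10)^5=-32299757/100000 = -323.00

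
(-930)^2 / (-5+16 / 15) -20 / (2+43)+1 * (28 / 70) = -583807618/2655 = -219889.87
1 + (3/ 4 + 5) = 27/4 = 6.75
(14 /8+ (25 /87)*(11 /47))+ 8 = 160571/16356 = 9.82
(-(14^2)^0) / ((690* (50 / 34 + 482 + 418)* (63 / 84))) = -34/15861375 = 0.00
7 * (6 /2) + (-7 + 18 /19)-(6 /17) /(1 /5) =4258/323 = 13.18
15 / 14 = 1.07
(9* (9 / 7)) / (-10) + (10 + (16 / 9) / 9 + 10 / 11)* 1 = 620549/62370 = 9.95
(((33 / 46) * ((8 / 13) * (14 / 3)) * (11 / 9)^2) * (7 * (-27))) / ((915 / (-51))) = 8869784/273585 = 32.42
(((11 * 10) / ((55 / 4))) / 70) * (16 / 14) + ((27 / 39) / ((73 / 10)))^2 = 30803732/220647245 = 0.14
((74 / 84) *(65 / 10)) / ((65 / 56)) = 74/15 = 4.93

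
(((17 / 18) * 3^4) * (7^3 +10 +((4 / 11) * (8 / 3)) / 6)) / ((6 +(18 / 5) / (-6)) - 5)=2971855/44 = 67542.16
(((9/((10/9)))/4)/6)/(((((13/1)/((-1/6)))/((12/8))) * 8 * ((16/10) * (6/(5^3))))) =-1125/106496 = -0.01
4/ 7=0.57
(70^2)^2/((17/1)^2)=24010000/289 = 83079.58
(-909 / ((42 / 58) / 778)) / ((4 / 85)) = -290542155/14 = -20753011.07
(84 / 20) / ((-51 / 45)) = -63/17 = -3.71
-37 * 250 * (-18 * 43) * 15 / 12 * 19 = 170038125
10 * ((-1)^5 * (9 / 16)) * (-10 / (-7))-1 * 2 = -281/28 = -10.04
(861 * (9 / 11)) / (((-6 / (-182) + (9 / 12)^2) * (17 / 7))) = 26325936/54043 = 487.13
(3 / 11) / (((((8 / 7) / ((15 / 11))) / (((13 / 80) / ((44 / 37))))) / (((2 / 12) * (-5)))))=-50505/1362944 = -0.04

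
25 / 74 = 0.34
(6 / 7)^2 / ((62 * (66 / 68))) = 204/16709 = 0.01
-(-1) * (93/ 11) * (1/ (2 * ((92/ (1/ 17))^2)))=93/53814112 = 0.00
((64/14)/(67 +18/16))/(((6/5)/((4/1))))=512/2289 = 0.22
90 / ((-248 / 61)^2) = 167445/30752 = 5.45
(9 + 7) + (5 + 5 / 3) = 68/3 = 22.67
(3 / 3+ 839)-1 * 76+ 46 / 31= 23730/31 = 765.48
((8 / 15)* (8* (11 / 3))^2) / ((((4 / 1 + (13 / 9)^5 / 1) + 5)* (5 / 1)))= 67744512/11284175 = 6.00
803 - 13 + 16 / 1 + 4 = 810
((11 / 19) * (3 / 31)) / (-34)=-33/20026 = 0.00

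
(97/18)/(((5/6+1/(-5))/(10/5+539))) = 262385/57 = 4603.25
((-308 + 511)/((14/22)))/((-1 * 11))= -29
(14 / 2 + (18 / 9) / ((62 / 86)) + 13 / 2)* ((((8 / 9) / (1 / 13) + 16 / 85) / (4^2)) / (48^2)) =0.01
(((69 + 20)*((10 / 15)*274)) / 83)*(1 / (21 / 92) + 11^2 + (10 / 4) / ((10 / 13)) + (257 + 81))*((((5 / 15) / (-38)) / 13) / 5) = -25154159/2039310 = -12.33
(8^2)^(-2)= 1/4096 = 0.00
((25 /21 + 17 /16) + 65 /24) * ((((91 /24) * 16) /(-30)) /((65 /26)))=-21671/5400 = -4.01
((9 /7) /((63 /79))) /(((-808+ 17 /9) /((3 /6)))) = -711/710990 = 0.00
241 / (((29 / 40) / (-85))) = -819400/29 = -28255.17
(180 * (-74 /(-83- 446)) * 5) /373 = 0.34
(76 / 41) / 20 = 19/205 = 0.09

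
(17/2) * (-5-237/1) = -2057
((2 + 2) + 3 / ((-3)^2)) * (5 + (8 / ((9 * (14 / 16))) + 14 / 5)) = 36101/945 = 38.20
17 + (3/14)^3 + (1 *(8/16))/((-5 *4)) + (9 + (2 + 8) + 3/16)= 992569/27440 = 36.17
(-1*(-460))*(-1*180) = -82800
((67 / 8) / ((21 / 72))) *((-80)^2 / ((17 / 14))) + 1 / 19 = 48883217/323 = 151341.23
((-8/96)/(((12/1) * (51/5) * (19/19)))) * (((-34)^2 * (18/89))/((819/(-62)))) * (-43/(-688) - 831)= -35032325/3498768 = -10.01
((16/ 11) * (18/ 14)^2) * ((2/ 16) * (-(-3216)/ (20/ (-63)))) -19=-1179547/385 = -3063.76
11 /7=1.57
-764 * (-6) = 4584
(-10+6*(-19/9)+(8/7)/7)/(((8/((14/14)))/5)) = -4135/294 = -14.06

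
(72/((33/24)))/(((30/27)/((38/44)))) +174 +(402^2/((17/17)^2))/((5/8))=156562566/605 = 258781.10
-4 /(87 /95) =-380/87 = -4.37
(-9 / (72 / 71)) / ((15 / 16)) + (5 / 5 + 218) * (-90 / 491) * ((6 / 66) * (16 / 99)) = -8961962/891165 = -10.06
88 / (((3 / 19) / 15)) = 8360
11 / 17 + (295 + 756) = 17878/17 = 1051.65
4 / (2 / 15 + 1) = 3.53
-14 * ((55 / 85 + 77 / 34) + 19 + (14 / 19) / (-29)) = -2870133/9367 = -306.41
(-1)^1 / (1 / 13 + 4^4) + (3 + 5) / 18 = 13199/29961 = 0.44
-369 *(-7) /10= 2583/10 = 258.30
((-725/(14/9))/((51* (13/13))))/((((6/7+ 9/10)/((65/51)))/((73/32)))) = -17200625/1137504 = -15.12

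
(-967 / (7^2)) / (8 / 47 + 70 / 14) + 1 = -2.82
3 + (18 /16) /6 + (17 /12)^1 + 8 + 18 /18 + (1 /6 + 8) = 1045/48 = 21.77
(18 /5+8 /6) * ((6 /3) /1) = 148/15 = 9.87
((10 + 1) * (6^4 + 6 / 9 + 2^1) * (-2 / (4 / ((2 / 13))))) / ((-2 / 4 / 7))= 599984/39 = 15384.21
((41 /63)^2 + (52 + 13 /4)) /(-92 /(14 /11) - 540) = -883873/9720648 = -0.09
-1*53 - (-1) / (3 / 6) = -51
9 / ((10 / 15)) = 27/2 = 13.50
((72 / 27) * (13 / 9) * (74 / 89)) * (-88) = -677248/2403 = -281.83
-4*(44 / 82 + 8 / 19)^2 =-2226064/606841 = -3.67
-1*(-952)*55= 52360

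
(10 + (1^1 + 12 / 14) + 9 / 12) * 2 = 353/14 = 25.21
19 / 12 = 1.58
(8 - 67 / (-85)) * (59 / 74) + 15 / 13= 667299/81770 = 8.16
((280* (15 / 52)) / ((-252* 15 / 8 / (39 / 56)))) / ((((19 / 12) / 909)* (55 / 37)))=-45.98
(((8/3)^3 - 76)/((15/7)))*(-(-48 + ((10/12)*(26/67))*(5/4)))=-20625913/16281 = -1266.87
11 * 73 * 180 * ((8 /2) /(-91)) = -578160/91 = -6353.41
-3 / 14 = -0.21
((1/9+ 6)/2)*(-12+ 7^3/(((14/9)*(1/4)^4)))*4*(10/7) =20693200/21 = 985390.48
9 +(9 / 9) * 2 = 11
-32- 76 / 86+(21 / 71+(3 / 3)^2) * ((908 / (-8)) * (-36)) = 16063822/3053 = 5261.65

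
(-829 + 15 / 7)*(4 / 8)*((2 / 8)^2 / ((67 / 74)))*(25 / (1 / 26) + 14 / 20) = -348378273/18760 = -18570.27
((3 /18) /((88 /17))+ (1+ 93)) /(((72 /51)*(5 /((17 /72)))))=14348561/4561920 = 3.15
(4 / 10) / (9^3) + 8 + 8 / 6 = 34022/3645 = 9.33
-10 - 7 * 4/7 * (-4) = 6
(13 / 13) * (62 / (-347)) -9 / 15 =-1351/1735 = -0.78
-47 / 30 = -1.57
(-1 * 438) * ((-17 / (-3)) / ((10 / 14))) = -17374/5 = -3474.80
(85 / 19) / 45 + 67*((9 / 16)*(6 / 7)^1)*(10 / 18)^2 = 96427/9576 = 10.07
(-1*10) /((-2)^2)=-5/2 = -2.50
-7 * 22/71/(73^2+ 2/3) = -462/1135219 = 0.00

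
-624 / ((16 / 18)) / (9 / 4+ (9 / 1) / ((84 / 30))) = -2184/17 = -128.47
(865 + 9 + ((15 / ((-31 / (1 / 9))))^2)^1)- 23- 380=471.00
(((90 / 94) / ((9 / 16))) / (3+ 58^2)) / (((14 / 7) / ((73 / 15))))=584/474747 = 0.00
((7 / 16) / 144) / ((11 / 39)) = 91/8448 = 0.01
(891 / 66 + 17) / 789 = 61/1578 = 0.04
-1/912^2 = -1/831744 = 0.00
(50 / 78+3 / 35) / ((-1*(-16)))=62/1365 = 0.05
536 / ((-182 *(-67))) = 4/91 = 0.04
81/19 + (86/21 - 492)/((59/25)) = -202.48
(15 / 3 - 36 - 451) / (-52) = 241/26 = 9.27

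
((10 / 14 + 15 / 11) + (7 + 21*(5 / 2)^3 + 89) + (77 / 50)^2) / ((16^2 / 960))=495003573/308000 = 1607.15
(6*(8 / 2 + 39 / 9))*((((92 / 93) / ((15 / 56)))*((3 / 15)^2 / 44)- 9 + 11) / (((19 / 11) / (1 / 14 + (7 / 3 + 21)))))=755472854/556605 = 1357.29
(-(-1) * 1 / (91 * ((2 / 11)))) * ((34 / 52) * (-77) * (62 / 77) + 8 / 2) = -5225/2366 = -2.21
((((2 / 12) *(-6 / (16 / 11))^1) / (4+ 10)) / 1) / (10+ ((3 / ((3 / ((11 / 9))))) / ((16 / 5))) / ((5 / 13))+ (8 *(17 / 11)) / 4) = -1089/312326 = 0.00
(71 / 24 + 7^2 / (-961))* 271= 18171905/23064 = 787.89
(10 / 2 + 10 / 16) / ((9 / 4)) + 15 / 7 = 65/14 = 4.64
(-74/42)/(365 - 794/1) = 37/9009 = 0.00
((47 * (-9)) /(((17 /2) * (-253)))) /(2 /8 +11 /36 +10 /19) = 144666/795685 = 0.18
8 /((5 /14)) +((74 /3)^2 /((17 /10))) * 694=190034336/765 = 248410.90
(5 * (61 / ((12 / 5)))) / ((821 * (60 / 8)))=305/14778 = 0.02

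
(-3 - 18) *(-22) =462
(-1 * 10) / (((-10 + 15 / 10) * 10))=0.12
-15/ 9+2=1/3 = 0.33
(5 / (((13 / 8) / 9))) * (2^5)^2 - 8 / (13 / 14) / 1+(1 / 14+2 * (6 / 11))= 28349.47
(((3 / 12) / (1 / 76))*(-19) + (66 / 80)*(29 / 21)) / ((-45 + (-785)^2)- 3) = -100761/172529560 = 0.00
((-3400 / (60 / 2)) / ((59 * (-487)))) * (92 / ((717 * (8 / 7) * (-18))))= -13685/556242147 = 0.00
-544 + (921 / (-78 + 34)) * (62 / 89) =-1093703/1958 = -558.58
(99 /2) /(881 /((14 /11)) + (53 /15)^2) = 155925/2219801 = 0.07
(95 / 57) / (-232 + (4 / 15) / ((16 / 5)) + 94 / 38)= -380/52313 = -0.01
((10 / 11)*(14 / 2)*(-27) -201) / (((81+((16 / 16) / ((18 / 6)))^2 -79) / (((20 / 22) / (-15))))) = 24606/2299 = 10.70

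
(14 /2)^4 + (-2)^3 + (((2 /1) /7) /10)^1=83756/35 = 2393.03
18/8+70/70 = 13/4 = 3.25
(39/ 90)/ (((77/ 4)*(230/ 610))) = 1586/26565 = 0.06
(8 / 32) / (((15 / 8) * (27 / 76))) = 152/405 = 0.38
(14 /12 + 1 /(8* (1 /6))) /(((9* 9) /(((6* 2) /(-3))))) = -0.09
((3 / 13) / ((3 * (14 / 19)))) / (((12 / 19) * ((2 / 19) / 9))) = 20577/1456 = 14.13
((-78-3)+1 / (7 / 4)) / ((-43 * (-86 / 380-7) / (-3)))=320910/413273 = 0.78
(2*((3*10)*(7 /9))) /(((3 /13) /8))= 14560/9 = 1617.78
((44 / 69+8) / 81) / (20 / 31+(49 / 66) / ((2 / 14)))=406472/22268439 = 0.02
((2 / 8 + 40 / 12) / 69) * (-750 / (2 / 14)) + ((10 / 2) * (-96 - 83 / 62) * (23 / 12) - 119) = -7554801/5704 = -1324.47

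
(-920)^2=846400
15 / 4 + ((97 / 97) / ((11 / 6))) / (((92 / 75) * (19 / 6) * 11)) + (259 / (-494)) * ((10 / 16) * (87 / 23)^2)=-234181875/252963568 = -0.93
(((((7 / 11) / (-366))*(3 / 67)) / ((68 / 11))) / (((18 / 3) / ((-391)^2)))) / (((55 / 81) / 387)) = -657774999/3596560 = -182.89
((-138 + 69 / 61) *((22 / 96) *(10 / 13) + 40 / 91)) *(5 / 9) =-18715675/399672 = -46.83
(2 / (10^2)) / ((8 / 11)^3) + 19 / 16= 31731/25600 = 1.24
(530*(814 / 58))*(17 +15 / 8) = 16286105/116 = 140397.46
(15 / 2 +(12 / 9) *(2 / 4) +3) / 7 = 67/42 = 1.60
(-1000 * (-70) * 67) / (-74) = -2345000/37 = -63378.38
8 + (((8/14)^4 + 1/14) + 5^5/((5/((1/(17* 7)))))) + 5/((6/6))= 1504527/81634 = 18.43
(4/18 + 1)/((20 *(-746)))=-11/134280 = 0.00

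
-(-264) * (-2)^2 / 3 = 352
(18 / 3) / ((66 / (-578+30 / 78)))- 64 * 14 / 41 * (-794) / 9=98962811/52767 = 1875.47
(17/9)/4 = 17/36 = 0.47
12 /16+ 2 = 11/4 = 2.75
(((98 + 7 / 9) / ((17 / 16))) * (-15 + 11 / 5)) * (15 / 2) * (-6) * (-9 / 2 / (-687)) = 1365504/3893 = 350.76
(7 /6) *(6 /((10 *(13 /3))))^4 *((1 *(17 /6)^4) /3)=5261823/571220000 = 0.01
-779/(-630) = 779/630 = 1.24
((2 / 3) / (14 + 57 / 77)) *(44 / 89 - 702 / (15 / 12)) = -38452568/1515225 = -25.38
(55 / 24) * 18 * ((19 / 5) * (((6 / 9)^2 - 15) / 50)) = -27379/600 = -45.63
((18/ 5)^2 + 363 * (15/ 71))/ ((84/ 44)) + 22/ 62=18224338/385175 = 47.31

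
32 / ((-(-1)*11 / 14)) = 448/11 = 40.73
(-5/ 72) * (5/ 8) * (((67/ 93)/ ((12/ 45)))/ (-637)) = 8375/45497088 = 0.00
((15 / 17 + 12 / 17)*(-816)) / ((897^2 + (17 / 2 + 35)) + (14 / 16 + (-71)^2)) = -3456/2159185 = 0.00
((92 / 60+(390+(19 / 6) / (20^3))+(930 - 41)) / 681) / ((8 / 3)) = 0.71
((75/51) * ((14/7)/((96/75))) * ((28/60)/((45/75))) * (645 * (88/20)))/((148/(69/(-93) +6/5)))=29385125/1871904 = 15.70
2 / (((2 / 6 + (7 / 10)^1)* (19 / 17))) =1020/589 = 1.73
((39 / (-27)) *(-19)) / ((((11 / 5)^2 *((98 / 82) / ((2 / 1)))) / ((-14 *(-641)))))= 649140700/7623 = 85155.54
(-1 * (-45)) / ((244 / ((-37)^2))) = 61605/244 = 252.48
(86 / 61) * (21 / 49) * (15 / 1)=3870/427 = 9.06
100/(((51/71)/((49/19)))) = 347900/969 = 359.03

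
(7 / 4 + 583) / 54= 2339/216 = 10.83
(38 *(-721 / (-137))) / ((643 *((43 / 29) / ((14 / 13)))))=11123588/49242869 = 0.23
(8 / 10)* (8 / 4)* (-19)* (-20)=608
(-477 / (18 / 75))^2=3950156.25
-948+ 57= -891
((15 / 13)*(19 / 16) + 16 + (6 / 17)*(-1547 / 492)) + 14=30.26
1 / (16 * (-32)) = -1/512 = 0.00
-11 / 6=-1.83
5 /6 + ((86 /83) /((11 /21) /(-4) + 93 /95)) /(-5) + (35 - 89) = -53.41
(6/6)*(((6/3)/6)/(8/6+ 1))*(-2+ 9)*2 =2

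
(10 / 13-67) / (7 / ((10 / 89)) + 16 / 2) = -8610/9139 = -0.94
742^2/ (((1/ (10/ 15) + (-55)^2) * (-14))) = -12.99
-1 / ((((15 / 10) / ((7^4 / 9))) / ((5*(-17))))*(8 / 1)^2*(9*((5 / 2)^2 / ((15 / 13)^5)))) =25510625/2970344 = 8.59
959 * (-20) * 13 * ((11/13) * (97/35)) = -584716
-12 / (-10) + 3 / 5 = 9/5 = 1.80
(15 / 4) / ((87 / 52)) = 65/29 = 2.24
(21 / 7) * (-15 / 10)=-9/2 = -4.50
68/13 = 5.23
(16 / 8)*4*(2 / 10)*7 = 56/5 = 11.20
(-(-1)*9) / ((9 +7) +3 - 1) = 1/2 = 0.50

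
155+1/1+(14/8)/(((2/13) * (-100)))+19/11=1386999/8800 = 157.61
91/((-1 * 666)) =-91/666 = -0.14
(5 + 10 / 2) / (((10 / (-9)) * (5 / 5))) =-9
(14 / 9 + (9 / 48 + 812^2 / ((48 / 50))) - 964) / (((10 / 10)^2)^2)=98763035/144 = 685854.41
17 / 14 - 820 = -11463/14 = -818.79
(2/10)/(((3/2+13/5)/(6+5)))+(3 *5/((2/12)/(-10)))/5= -7358/41 = -179.46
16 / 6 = 8/3 = 2.67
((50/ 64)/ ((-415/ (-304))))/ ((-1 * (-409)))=95/67894 = 0.00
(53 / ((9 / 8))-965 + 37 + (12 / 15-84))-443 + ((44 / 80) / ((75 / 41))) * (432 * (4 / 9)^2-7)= -1383.54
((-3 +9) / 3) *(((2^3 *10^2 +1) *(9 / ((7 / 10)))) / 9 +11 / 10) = 80177/35 = 2290.77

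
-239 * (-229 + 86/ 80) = 2178963/40 = 54474.08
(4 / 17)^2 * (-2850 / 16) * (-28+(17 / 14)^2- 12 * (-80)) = -260719425/28322 = -9205.54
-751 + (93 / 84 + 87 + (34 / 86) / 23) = -18356353/27692 = -662.88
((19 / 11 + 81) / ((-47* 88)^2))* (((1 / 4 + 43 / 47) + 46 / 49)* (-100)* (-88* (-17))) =-535344875/351752324 = -1.52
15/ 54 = 5/18 = 0.28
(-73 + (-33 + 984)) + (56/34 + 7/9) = 134705/153 = 880.42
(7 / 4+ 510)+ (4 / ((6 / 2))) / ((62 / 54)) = 63601/124 = 512.91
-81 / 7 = -11.57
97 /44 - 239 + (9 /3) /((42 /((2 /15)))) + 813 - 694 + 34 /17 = -534931/4620 = -115.79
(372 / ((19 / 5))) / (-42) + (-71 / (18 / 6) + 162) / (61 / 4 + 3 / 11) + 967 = 265317329/272517 = 973.58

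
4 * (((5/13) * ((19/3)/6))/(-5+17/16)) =-0.41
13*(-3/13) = -3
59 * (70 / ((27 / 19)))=78470/27 = 2906.30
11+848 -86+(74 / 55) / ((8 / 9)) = 170393/220 = 774.51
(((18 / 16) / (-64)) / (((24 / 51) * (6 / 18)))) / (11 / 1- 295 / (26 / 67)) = 1989/13297664 = 0.00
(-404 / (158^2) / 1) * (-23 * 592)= 1375216/6241 = 220.35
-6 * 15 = -90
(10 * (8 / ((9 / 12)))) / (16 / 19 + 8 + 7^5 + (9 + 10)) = 3040/479793 = 0.01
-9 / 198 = -1/22 = -0.05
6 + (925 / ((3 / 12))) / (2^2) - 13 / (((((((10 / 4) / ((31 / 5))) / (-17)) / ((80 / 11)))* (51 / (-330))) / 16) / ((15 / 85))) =-1222189/17 = -71893.47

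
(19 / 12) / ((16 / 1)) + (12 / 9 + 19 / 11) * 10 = 30.71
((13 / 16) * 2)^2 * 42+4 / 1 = 3677/32 = 114.91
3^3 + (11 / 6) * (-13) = 3.17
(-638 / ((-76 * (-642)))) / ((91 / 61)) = -19459/2220036 = -0.01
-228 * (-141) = 32148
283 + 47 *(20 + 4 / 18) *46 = 44003.44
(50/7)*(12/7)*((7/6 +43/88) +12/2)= 50525/539 = 93.74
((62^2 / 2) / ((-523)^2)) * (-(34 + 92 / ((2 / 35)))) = -3159768/273529 = -11.55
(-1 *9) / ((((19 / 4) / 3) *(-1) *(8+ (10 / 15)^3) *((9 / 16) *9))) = 18/133 = 0.14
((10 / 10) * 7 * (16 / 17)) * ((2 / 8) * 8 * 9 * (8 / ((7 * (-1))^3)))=-2304/833 = -2.77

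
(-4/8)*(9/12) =-3/8 = -0.38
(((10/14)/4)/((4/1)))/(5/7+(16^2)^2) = 5/7340112 = 0.00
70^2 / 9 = 4900/9 = 544.44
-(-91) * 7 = 637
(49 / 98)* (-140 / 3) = -70/3 = -23.33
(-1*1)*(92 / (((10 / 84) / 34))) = -26275.20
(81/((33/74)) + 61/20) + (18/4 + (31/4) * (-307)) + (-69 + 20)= -246297/110 = -2239.06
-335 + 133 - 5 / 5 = -203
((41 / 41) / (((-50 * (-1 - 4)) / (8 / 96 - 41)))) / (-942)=491/2826000 = 0.00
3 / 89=0.03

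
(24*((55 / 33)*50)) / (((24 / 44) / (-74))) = -814000/3 = -271333.33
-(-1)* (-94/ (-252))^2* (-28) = -2209/567 = -3.90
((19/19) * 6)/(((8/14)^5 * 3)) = 16807/512 = 32.83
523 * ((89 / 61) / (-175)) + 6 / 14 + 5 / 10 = -10467/3050 = -3.43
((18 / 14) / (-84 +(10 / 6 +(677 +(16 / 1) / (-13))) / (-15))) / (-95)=1053/10049480 = 0.00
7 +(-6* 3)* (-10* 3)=547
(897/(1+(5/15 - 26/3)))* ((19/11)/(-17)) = 51129/4114 = 12.43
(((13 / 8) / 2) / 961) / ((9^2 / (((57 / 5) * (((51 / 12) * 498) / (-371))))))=-348517/513404640 = 0.00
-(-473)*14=6622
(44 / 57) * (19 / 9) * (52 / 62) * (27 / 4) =286/31 = 9.23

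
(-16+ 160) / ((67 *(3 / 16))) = 768/67 = 11.46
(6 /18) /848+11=27985/2544 = 11.00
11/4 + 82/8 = 13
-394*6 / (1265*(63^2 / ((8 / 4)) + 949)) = -4728/7421755 = 0.00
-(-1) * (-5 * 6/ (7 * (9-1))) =-15/28 = -0.54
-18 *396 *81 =-577368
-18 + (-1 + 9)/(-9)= -170/9 = -18.89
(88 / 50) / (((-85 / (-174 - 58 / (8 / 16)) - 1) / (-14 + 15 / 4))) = 638/25 = 25.52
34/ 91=0.37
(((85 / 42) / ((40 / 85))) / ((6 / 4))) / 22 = 1445/11088 = 0.13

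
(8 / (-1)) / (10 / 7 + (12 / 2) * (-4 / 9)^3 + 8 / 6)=-6804/1901 = -3.58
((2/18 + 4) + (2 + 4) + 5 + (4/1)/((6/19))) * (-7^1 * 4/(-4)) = 1750/9 = 194.44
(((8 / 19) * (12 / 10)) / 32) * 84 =126/95 = 1.33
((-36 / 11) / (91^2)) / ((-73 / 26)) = 72/511511 = 0.00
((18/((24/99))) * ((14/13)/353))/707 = 297/926978 = 0.00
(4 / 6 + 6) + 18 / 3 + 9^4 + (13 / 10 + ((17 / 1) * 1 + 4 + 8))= 198119/30 = 6603.97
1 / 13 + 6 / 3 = 27/13 = 2.08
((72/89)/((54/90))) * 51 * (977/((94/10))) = 7147.07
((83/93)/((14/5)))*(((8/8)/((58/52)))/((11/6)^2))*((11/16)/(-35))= -3237/1938244 = 0.00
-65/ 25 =-13/5 = -2.60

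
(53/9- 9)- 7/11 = -371/99 = -3.75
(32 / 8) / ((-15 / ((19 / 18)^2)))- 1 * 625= -625.30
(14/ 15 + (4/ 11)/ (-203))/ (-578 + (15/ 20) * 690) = -62404/4052895 = -0.02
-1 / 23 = -0.04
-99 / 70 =-1.41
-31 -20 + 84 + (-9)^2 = 114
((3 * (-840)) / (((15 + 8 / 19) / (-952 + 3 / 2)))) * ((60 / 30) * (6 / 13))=546119280/3809 = 143376.03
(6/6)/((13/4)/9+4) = 36/157 = 0.23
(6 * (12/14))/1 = 36/7 = 5.14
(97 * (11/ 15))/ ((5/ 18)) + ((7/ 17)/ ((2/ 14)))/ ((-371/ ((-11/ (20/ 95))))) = 23109383/90100 = 256.49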